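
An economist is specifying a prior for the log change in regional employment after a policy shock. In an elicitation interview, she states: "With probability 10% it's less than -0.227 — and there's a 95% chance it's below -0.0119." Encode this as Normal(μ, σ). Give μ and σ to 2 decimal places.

μ = -0.13, σ = 0.07

The p-quantile of Normal(μ,σ) is μ + z_p·σ, with z_{0.1} = -1.282 and z_{0.95} = 1.645.
Eliminate σ: μ = (z₂·x₁ − z₁·x₂)/(z₂ − z₁) = (1.645·-0.227 − (-1.282)·-0.0119)/2.926 = -0.13.
Then σ = (x₂ − x₁)/(z₂ − z₁) = (-0.0119 − -0.227)/2.926 = 0.07.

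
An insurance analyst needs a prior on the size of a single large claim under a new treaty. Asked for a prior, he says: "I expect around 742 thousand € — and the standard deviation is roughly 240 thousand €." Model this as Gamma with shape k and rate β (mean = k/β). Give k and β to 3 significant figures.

k ≈ 9.56, β ≈ 0.0129

For Gamma(k, rate β): mean = k/β, variance = k/β², so CV = 1/√k.
CV = SD/mean = 240/742 = 0.3235, hence k = 1/CV² = 9.56.
Then β = k/mean = 9.56/742 = 0.0129.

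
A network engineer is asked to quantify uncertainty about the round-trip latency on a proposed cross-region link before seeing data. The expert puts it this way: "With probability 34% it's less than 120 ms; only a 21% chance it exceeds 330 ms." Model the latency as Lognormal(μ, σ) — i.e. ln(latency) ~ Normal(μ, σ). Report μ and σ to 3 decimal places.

μ ≈ 5.130, σ ≈ 0.830

If T ~ Lognormal(μ,σ) then ln T ~ Normal(μ,σ), so the p-quantile of ln T is μ + z_p·σ.
ln(120) = 4.787 and ln(330) = 5.799; z_{0.34} = -0.4125, z_{0.79} = 0.8064.
σ = (5.799 − 4.787)/(0.8064 − (-0.4125)) = 0.830.
μ = 4.787 − (-0.4125)·0.830 = 5.130.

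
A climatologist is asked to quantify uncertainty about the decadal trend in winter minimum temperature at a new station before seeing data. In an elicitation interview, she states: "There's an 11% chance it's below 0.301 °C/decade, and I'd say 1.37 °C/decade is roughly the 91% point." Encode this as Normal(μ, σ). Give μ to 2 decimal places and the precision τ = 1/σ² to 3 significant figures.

μ = 0.81, τ = 5.77

For Normal(μ,σ), the p-quantile is μ + z_p·σ. Here z_{0.11} = -1.227, z_{0.91} = 1.341.
So 0.301 = μ − 1.227σ and 1.37 = μ + 1.341σ.
Subtracting: σ = (1.37 − 0.301)/(1.341 − (-1.227)) = 0.42.
Then μ = 0.301 − (-1.227)·0.42 = 0.81.
Precision τ = 1/σ² = 1/0.4164² = 5.77.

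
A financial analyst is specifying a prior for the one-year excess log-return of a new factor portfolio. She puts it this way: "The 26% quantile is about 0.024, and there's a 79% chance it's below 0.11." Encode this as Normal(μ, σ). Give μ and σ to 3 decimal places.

For Normal(μ,σ), the p-quantile is μ + z_p·σ. Here z_{0.26} = -0.6433, z_{0.79} = 0.8064.
So 0.024 = μ − 0.6433σ and 0.11 = μ + 0.8064σ.
Subtracting: σ = (0.11 − 0.024)/(0.8064 − (-0.6433)) = 0.059.
Then μ = 0.024 − (-0.6433)·0.059 = 0.062.

μ = 0.062, σ = 0.059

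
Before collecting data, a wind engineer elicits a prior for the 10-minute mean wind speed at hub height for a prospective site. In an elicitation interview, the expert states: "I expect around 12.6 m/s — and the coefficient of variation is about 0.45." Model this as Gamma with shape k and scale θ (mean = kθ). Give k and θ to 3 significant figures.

k ≈ 4.94, θ ≈ 2.55

For Gamma(k, scale θ): mean = kθ, variance = kθ², so CV = 1/√k.
CV = 0.45, hence k = 1/CV² = 4.94.
Then θ = mean/k = 12.6/4.94 = 2.55.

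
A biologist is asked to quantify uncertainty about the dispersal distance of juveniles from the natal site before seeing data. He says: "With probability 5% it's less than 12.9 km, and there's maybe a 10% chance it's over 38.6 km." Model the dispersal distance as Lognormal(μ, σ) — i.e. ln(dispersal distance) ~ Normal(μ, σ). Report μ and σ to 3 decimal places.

If T ~ Lognormal(μ,σ) then ln T ~ Normal(μ,σ), so the p-quantile of ln T is μ + z_p·σ.
ln(12.9) = 2.557 and ln(38.6) = 3.653; z_{0.05} = -1.645, z_{0.9} = 1.282.
σ = (3.653 − 2.557)/(1.282 − (-1.645)) = 0.375.
μ = 2.557 − (-1.645)·0.375 = 3.173.

μ ≈ 3.173, σ ≈ 0.375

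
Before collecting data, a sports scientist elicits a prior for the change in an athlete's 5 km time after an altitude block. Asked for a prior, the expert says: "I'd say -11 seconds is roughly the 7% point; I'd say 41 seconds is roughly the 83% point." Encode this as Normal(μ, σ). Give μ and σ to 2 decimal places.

The p-quantile of Normal(μ,σ) is μ + z_p·σ, with z_{0.07} = -1.476 and z_{0.83} = 0.9542.
Eliminate σ: μ = (z₂·x₁ − z₁·x₂)/(z₂ − z₁) = (0.9542·-11 − (-1.476)·41)/2.43 = 20.58.
Then σ = (x₂ − x₁)/(z₂ − z₁) = (41 − -11)/2.43 = 21.40.

μ = 20.58, σ = 21.40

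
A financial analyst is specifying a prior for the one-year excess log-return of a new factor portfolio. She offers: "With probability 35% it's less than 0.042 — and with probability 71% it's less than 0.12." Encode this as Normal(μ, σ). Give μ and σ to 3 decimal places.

μ = 0.074, σ = 0.083

The p-quantile of Normal(μ,σ) is μ + z_p·σ, with z_{0.35} = -0.3853 and z_{0.71} = 0.5534.
Eliminate σ: μ = (z₂·x₁ − z₁·x₂)/(z₂ − z₁) = (0.5534·0.042 − (-0.3853)·0.12)/0.9387 = 0.074.
Then σ = (x₂ − x₁)/(z₂ − z₁) = (0.12 − 0.042)/0.9387 = 0.083.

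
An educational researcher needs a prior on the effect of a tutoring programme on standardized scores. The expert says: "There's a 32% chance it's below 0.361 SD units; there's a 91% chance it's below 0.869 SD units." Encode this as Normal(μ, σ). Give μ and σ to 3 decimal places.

μ = 0.492, σ = 0.281

For Normal(μ,σ), the p-quantile is μ + z_p·σ. Here z_{0.32} = -0.4677, z_{0.91} = 1.341.
So 0.361 = μ − 0.4677σ and 0.869 = μ + 1.341σ.
Subtracting: σ = (0.869 − 0.361)/(1.341 − (-0.4677)) = 0.281.
Then μ = 0.361 − (-0.4677)·0.281 = 0.492.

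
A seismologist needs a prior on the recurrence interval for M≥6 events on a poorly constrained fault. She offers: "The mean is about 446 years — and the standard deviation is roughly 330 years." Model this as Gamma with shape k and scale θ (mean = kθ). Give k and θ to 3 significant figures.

For Gamma(k, scale θ): mean = kθ, variance = kθ², so CV = 1/√k.
CV = SD/mean = 330/446 = 0.7399, hence k = 1/CV² = 1.83.
Then θ = mean/k = 446/1.83 = 244.

k ≈ 1.83, θ ≈ 244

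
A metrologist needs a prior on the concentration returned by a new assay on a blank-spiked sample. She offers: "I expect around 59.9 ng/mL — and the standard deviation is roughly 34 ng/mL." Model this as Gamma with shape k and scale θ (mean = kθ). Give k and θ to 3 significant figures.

For Gamma(k, scale θ): mean = kθ, variance = kθ², so CV = 1/√k.
CV = SD/mean = 34/59.9 = 0.5676, hence k = 1/CV² = 3.1.
Then θ = mean/k = 59.9/3.1 = 19.3.

k ≈ 3.1, θ ≈ 19.3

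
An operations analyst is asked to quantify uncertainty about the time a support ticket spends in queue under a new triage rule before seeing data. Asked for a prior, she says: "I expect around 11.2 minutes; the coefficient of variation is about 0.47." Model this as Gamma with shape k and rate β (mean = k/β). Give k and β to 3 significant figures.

For Gamma(k, rate β): mean = k/β, variance = k/β², so CV = 1/√k.
CV = 0.47, hence k = 1/CV² = 4.53.
Then β = k/mean = 4.53/11.2 = 0.404.

k ≈ 4.53, β ≈ 0.404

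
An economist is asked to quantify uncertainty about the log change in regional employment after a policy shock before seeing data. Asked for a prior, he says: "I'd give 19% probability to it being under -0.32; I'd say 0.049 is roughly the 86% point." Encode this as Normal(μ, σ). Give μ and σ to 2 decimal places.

For Normal(μ,σ), the p-quantile is μ + z_p·σ. Here z_{0.19} = -0.8779, z_{0.86} = 1.08.
So -0.32 = μ − 0.8779σ and 0.049 = μ + 1.08σ.
Subtracting: σ = (0.049 − -0.32)/(1.08 − (-0.8779)) = 0.19.
Then μ = -0.32 − (-0.8779)·0.19 = -0.15.

μ = -0.15, σ = 0.19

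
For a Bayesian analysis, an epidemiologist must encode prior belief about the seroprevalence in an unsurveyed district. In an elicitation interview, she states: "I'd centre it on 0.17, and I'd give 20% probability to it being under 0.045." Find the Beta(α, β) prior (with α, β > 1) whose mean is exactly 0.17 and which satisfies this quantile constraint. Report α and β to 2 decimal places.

With mean 0.17 fixed, write α = 0.17s, β = 0.83s where s = α+β.
Need P(θ < 0.045) = 0.2 under Beta(0.17s, 0.83s). Normal approximation: (q−m)/√(m(1−m)/s) ≈ z_{0.2} = -0.842, so s ≈ 0.17·0.83·(-0.842)²/(0.045−0.17)² = 6.4.
At s = 6.4: P(θ<0.045) ≈ 0.185. Adjusting to match 0.2 gives s ≈ 5.92.
So α = 0.17·5.92 ≈ 1.01, β = 0.83·5.92 ≈ 4.91.

α ≈ 1.01, β ≈ 4.91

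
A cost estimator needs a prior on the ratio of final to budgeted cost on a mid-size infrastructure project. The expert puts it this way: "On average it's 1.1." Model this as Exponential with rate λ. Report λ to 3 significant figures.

Exponential mean = 1/λ, so λ = 1/1.1 = 0.909.

λ ≈ 0.909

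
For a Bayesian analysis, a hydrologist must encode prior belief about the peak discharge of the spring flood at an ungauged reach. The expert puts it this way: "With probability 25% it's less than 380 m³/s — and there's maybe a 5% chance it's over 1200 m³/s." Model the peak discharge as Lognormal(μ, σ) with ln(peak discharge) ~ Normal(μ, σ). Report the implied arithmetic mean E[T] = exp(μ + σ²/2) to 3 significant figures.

If T ~ Lognormal(μ,σ) then ln T ~ Normal(μ,σ), so the p-quantile of ln T is μ + z_p·σ.
ln(380) = 5.94 and ln(1200) = 7.09; z_{0.25} = -0.6745, z_{0.95} = 1.645.
σ = (7.09 − 5.94)/(1.645 − (-0.6745)) = 0.496.
μ = 5.94 − (-0.6745)·0.496 = 6.275.
E[T] = exp(μ + σ²/2) = exp(6.275 + 0.1229) = 600 m³/s.

E[T] ≈ 600 m³/s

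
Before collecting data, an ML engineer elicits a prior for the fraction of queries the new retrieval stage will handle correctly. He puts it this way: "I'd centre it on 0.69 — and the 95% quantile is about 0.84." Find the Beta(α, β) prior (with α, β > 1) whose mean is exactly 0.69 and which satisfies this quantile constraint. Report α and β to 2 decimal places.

With mean 0.69 fixed, write α = 0.69s, β = 0.31s where s = α+β.
Need P(θ < 0.84) = 0.95 under Beta(0.69s, 0.31s). Normal approximation: (q−m)/√(m(1−m)/s) ≈ z_{0.95} = 1.64, so s ≈ 0.69·0.31·(1.64)²/(0.84−0.69)² = 25.7.
At s = 25.7: P(θ<0.84) ≈ 0.965. Adjusting to match 0.95 gives s ≈ 21.47.
So α = 0.69·21.47 ≈ 14.81, β = 0.31·21.47 ≈ 6.66.

α ≈ 14.81, β ≈ 6.66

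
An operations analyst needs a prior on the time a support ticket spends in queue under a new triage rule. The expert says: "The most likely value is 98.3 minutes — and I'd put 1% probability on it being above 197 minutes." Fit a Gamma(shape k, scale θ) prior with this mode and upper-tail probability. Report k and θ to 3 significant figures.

k ≈ 11.2, θ ≈ 9.68

Gamma(k,θ) with k>1 has mode (k−1)θ, so θ = 98.3/(k−1).
Need P(X < 197) = 0.99 with θ tied to k this way. Start at k = 2, θ = 98.3: P(X<197) ≈ 0.595.
Too low — raise k to concentrate. Iterating converges to k ≈ 11.2.
Then θ = 98.3/(11.2−1) ≈ 9.68.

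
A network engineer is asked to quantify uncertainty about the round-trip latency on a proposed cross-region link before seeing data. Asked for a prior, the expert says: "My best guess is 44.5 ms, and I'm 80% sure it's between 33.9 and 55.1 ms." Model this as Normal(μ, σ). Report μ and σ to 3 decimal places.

μ = 44.500, σ = 8.271

A symmetric 80% interval runs μ ± z·σ with z = 1.282.
Half-width = 10.6, so σ = 10.6/1.282 = 8.271.
μ is the stated best guess, 44.500.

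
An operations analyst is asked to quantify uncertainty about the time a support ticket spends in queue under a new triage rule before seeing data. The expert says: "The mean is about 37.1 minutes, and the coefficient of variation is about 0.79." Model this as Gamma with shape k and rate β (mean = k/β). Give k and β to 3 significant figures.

For Gamma(k, rate β): mean = k/β, variance = k/β², so CV = 1/√k.
CV = 0.79, hence k = 1/CV² = 1.6.
Then β = k/mean = 1.6/37.1 = 0.0432.

k ≈ 1.6, β ≈ 0.0432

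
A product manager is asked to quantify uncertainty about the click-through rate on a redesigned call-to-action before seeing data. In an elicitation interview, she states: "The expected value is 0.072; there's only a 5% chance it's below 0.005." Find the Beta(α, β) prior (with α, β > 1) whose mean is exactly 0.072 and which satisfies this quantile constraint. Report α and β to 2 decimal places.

With mean 0.072 fixed, write α = 0.072s, β = 0.928s where s = α+β.
Need P(θ < 0.005) = 0.05 under Beta(0.072s, 0.928s). Normal approximation: (q−m)/√(m(1−m)/s) ≈ z_{0.05} = -1.64, so s ≈ 0.072·0.928·(-1.64)²/(0.005−0.072)² = 40.3.
At s = 40.3: P(θ<0.005) ≈ 0.001. Adjusting to match 0.05 gives s ≈ 15.33.
So α = 0.072·15.33 ≈ 1.10, β = 0.928·15.33 ≈ 14.23.

α ≈ 1.10, β ≈ 14.23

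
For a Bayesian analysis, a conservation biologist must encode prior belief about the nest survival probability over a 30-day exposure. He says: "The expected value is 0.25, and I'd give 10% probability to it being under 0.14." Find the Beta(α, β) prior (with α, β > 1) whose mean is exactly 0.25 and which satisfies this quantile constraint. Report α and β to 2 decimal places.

With mean 0.25 fixed, write α = 0.25s, β = 0.75s where s = α+β.
Need P(θ < 0.14) = 0.1 under Beta(0.25s, 0.75s). Normal approximation: (q−m)/√(m(1−m)/s) ≈ z_{0.1} = -1.28, so s ≈ 0.25·0.75·(-1.28)²/(0.14−0.25)² = 25.5.
At s = 25.5: P(θ<0.14) ≈ 0.085. Adjusting to match 0.1 gives s ≈ 22.51.
So α = 0.25·22.51 ≈ 5.63, β = 0.75·22.51 ≈ 16.88.

α ≈ 5.63, β ≈ 16.88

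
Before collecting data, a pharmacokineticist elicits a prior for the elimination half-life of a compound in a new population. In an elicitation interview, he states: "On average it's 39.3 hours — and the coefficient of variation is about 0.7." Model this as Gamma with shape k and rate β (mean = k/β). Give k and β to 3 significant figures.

k ≈ 2.04, β ≈ 0.0519

For Gamma(k, rate β): mean = k/β, variance = k/β², so CV = 1/√k.
CV = 0.7, hence k = 1/CV² = 2.04.
Then β = k/mean = 2.04/39.3 = 0.0519.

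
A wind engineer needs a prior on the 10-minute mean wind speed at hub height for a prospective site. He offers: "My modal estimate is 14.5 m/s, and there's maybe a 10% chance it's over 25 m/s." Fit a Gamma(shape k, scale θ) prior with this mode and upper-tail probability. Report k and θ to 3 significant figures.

k ≈ 7.39, θ ≈ 2.27

Gamma(k,θ) with k>1 has mode (k−1)θ, so θ = 14.5/(k−1).
Need P(X < 25) = 0.9 with θ tied to k this way. Start at k = 2, θ = 14.5: P(X<25) ≈ 0.514.
Too low — raise k to concentrate. Iterating converges to k ≈ 7.39.
Then θ = 14.5/(7.39−1) ≈ 2.27.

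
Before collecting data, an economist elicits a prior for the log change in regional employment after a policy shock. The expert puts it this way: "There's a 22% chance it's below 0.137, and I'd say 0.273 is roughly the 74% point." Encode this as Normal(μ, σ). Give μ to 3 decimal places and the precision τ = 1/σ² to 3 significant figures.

For Normal(μ,σ), the p-quantile is μ + z_p·σ. Here z_{0.22} = -0.7722, z_{0.74} = 0.6433.
So 0.137 = μ − 0.7722σ and 0.273 = μ + 0.6433σ.
Subtracting: σ = (0.273 − 0.137)/(0.6433 − (-0.7722)) = 0.096.
Then μ = 0.137 − (-0.7722)·0.096 = 0.211.
Precision τ = 1/σ² = 1/0.09608² = 108.

μ = 0.211, τ = 108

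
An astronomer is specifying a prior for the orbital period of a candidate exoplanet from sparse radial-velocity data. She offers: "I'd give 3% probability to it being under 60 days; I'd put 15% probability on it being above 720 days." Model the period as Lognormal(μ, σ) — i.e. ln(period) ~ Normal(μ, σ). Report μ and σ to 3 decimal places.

If T ~ Lognormal(μ,σ) then ln T ~ Normal(μ,σ), so the p-quantile of ln T is μ + z_p·σ.
ln(60) = 4.094 and ln(720) = 6.579; z_{0.03} = -1.881, z_{0.85} = 1.036.
σ = (6.579 − 4.094)/(1.036 − (-1.881)) = 0.852.
μ = 4.094 − (-1.881)·0.852 = 5.696.

μ ≈ 5.696, σ ≈ 0.852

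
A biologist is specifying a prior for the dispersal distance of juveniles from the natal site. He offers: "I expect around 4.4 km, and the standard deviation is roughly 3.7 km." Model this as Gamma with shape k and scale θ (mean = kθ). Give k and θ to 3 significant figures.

For Gamma(k, scale θ): mean = kθ, variance = kθ², so CV = 1/√k.
CV = SD/mean = 3.7/4.4 = 0.8409, hence k = 1/CV² = 1.41.
Then θ = mean/k = 4.4/1.41 = 3.11.

k ≈ 1.41, θ ≈ 3.11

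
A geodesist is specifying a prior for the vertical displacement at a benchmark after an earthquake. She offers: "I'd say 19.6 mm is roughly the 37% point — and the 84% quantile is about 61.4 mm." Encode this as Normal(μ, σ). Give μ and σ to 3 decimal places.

μ = 30.059, σ = 31.516

For Normal(μ,σ), the p-quantile is μ + z_p·σ. Here z_{0.37} = -0.3319, z_{0.84} = 0.9945.
So 19.6 = μ − 0.3319σ and 61.4 = μ + 0.9945σ.
Subtracting: σ = (61.4 − 19.6)/(0.9945 − (-0.3319)) = 31.516.
Then μ = 19.6 − (-0.3319)·31.516 = 30.059.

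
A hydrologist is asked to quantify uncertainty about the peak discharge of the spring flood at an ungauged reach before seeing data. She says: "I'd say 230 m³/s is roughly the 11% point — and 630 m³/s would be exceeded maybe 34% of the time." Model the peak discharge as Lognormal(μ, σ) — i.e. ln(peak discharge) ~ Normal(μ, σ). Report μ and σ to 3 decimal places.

μ ≈ 6.192, σ ≈ 0.615

If T ~ Lognormal(μ,σ) then ln T ~ Normal(μ,σ), so the p-quantile of ln T is μ + z_p·σ.
ln(230) = 5.438 and ln(630) = 6.446; z_{0.11} = -1.227, z_{0.66} = 0.4125.
σ = (6.446 − 5.438)/(0.4125 − (-1.227)) = 0.615.
μ = 5.438 − (-1.227)·0.615 = 6.192.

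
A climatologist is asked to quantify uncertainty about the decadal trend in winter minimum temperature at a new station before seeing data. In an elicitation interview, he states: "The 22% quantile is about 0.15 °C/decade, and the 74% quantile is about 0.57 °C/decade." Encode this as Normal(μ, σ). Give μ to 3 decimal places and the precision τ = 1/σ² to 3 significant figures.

μ = 0.379, τ = 11.4

For Normal(μ,σ), the p-quantile is μ + z_p·σ. Here z_{0.22} = -0.7722, z_{0.74} = 0.6433.
So 0.15 = μ − 0.7722σ and 0.57 = μ + 0.6433σ.
Subtracting: σ = (0.57 − 0.15)/(0.6433 − (-0.7722)) = 0.297.
Then μ = 0.15 − (-0.7722)·0.297 = 0.379.
Precision τ = 1/σ² = 1/0.2967² = 11.4.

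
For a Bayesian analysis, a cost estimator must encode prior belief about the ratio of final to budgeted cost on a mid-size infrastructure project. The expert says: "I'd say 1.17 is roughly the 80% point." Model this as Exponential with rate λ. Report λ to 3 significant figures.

P(T < 1.17) = 1 − e^(−λ·1.17) = 0.8, so λ = −ln(1−0.8)/1.17 = −ln(0.2)/1.17 = 1.38.

λ ≈ 1.38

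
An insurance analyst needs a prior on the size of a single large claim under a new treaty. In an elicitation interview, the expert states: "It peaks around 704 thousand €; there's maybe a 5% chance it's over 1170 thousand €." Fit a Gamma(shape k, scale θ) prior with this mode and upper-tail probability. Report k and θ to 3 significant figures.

Gamma(k,θ) with k>1 has mode (k−1)θ, so θ = 704/(k−1).
Need P(X < 1170) = 0.95 with θ tied to k this way. Start at k = 2, θ = 704: P(X<1170) ≈ 0.495.
Too low — raise k to concentrate. Iterating converges to k ≈ 11.8.
Then θ = 704/(11.8−1) ≈ 65.

k ≈ 11.8, θ ≈ 65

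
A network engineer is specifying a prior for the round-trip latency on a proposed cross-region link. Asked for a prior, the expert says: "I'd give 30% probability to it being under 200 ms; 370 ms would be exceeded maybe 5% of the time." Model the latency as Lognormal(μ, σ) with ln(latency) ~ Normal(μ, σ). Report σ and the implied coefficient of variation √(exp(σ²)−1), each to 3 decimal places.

σ ≈ 0.284, CV ≈ 0.289

If T ~ Lognormal(μ,σ) then ln T ~ Normal(μ,σ), so the p-quantile of ln T is μ + z_p·σ.
ln(200) = 5.298 and ln(370) = 5.914; z_{0.3} = -0.5244, z_{0.95} = 1.645.
σ = (5.914 − 5.298)/(1.645 − (-0.5244)) = 0.284.
μ = 5.298 − (-0.5244)·0.284 = 5.447.
CV = √(exp(σ²)−1) = √(exp(0.0804)−1) = 0.289.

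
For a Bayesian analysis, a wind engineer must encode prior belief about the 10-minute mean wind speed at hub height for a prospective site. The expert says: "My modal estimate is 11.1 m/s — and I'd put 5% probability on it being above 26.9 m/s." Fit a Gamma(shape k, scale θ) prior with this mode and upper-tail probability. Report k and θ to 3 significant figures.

Gamma(k,θ) with k>1 has mode (k−1)θ, so θ = 11.1/(k−1).
Need P(X < 26.9) = 0.95 with θ tied to k this way. Start at k = 2, θ = 11.1: P(X<26.9) ≈ 0.697.
Too low — raise k to concentrate. Iterating converges to k ≈ 4.48.
Then θ = 11.1/(4.48−1) ≈ 3.19.

k ≈ 4.48, θ ≈ 3.19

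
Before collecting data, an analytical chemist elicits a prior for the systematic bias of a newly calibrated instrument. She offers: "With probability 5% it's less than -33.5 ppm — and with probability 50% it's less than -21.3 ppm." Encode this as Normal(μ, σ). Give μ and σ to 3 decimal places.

The p-quantile of Normal(μ,σ) is μ + z_p·σ, with z_{0.05} = -1.645 and z_{0.5} = 0.
Eliminate σ: μ = (z₂·x₁ − z₁·x₂)/(z₂ − z₁) = (0·-33.5 − (-1.645)·-21.3)/1.645 = -21.300.
Then σ = (x₂ − x₁)/(z₂ − z₁) = (-21.3 − -33.5)/1.645 = 7.417.

μ = -21.300, σ = 7.417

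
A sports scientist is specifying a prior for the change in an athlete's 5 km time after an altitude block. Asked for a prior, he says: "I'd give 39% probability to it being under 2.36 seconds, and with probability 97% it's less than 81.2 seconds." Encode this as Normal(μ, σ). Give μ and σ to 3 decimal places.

μ = 12.555, σ = 36.498

The p-quantile of Normal(μ,σ) is μ + z_p·σ, with z_{0.39} = -0.2793 and z_{0.97} = 1.881.
Eliminate σ: μ = (z₂·x₁ − z₁·x₂)/(z₂ − z₁) = (1.881·2.36 − (-0.2793)·81.2)/2.16 = 12.555.
Then σ = (x₂ − x₁)/(z₂ − z₁) = (81.2 − 2.36)/2.16 = 36.498.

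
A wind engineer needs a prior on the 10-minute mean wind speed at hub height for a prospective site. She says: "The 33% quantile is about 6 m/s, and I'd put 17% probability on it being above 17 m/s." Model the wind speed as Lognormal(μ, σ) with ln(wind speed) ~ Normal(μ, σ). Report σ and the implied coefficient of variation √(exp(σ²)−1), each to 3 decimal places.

σ ≈ 0.747, CV ≈ 0.864

If T ~ Lognormal(μ,σ) then ln T ~ Normal(μ,σ), so the p-quantile of ln T is μ + z_p·σ.
ln(6) = 1.792 and ln(17) = 2.833; z_{0.33} = -0.4399, z_{0.83} = 0.9542.
σ = (2.833 − 1.792)/(0.9542 − (-0.4399)) = 0.747.
μ = 1.792 − (-0.4399)·0.747 = 2.120.
CV = √(exp(σ²)−1) = √(exp(0.5581)−1) = 0.864.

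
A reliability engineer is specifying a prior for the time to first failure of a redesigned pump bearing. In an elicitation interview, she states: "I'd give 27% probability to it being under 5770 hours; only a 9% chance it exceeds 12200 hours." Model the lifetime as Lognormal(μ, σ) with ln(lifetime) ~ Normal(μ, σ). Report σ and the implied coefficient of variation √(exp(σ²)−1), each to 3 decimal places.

σ ≈ 0.383, CV ≈ 0.398

If T ~ Lognormal(μ,σ) then ln T ~ Normal(μ,σ), so the p-quantile of ln T is μ + z_p·σ.
ln(5770) = 8.66 and ln(12200) = 9.409; z_{0.27} = -0.6128, z_{0.91} = 1.341.
σ = (9.409 − 8.66)/(1.341 − (-0.6128)) = 0.383.
μ = 8.66 − (-0.6128)·0.383 = 8.895.
CV = √(exp(σ²)−1) = √(exp(0.1469)−1) = 0.398.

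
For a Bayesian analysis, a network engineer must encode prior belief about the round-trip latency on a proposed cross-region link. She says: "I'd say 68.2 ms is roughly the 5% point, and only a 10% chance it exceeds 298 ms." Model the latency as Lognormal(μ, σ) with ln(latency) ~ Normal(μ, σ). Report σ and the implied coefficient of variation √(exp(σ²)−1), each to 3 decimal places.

σ ≈ 0.504, CV ≈ 0.538

If T ~ Lognormal(μ,σ) then ln T ~ Normal(μ,σ), so the p-quantile of ln T is μ + z_p·σ.
ln(68.2) = 4.222 and ln(298) = 5.697; z_{0.05} = -1.645, z_{0.9} = 1.282.
σ = (5.697 − 4.222)/(1.282 − (-1.645)) = 0.504.
μ = 4.222 − (-1.645)·0.504 = 5.051.
CV = √(exp(σ²)−1) = √(exp(0.2539)−1) = 0.538.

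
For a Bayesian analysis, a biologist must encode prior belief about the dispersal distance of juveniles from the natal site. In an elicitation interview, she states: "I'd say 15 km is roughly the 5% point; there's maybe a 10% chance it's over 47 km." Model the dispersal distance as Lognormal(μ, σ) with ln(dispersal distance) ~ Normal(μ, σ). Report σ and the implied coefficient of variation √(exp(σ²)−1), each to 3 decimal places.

If T ~ Lognormal(μ,σ) then ln T ~ Normal(μ,σ), so the p-quantile of ln T is μ + z_p·σ.
ln(15) = 2.708 and ln(47) = 3.85; z_{0.05} = -1.645, z_{0.9} = 1.282.
σ = (3.85 − 2.708)/(1.282 − (-1.645)) = 0.390.
μ = 2.708 − (-1.645)·0.390 = 3.350.
CV = √(exp(σ²)−1) = √(exp(0.1523)−1) = 0.406.

σ ≈ 0.390, CV ≈ 0.406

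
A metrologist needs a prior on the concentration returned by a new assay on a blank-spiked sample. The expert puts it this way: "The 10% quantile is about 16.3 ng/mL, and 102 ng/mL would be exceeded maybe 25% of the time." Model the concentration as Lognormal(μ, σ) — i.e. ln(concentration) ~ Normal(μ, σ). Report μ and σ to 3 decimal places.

μ ≈ 3.993, σ ≈ 0.938

If T ~ Lognormal(μ,σ) then ln T ~ Normal(μ,σ), so the p-quantile of ln T is μ + z_p·σ.
ln(16.3) = 2.791 and ln(102) = 4.625; z_{0.1} = -1.282, z_{0.75} = 0.6745.
σ = (4.625 − 2.791)/(0.6745 − (-1.282)) = 0.938.
μ = 2.791 − (-1.282)·0.938 = 3.993.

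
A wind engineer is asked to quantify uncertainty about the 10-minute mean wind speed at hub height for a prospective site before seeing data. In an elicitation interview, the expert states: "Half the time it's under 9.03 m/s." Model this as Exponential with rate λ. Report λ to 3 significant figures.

Exponential median = ln 2 / λ, so λ = ln 2 / 9.03 = 0.0768.

λ ≈ 0.0768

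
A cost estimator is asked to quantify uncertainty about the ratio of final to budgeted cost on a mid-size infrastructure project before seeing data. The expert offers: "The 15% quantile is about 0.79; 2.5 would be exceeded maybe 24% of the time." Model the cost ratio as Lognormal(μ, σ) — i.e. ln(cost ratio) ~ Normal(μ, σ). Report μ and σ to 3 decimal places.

If T ~ Lognormal(μ,σ) then ln T ~ Normal(μ,σ), so the p-quantile of ln T is μ + z_p·σ.
ln(0.79) = -0.2357 and ln(2.5) = 0.9163; z_{0.15} = -1.036, z_{0.76} = 0.7063.
σ = (0.9163 − -0.2357)/(0.7063 − (-1.036)) = 0.661.
μ = -0.2357 − (-1.036)·0.661 = 0.449.

μ ≈ 0.449, σ ≈ 0.661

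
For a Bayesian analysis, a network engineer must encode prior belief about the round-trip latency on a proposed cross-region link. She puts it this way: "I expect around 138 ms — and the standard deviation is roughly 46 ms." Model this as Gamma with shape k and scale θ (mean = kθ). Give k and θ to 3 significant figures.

For Gamma(k, scale θ): mean = kθ, variance = kθ², so CV = 1/√k.
CV = SD/mean = 46/138 = 0.3333, hence k = 1/CV² = 9.
Then θ = mean/k = 138/9 = 15.3.

k ≈ 9, θ ≈ 15.3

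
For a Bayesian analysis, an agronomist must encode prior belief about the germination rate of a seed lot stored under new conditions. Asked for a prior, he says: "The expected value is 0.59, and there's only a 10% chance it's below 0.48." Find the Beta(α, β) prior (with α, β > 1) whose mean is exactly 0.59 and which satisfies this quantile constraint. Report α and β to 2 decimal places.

With mean 0.59 fixed, write α = 0.59s, β = 0.41s where s = α+β.
Need P(θ < 0.48) = 0.1 under Beta(0.59s, 0.41s). Normal approximation: (q−m)/√(m(1−m)/s) ≈ z_{0.1} = -1.28, so s ≈ 0.59·0.41·(-1.28)²/(0.48−0.59)² = 32.8.
At s = 32.8: P(θ<0.48) ≈ 0.101. Adjusting to match 0.1 gives s ≈ 33.19.
So α = 0.59·33.19 ≈ 19.58, β = 0.41·33.19 ≈ 13.61.

α ≈ 19.58, β ≈ 13.61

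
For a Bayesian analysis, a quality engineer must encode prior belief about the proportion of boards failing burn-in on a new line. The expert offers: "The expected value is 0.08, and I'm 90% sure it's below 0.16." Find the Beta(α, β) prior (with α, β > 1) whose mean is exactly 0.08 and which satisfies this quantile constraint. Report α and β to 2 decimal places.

α ≈ 1.64, β ≈ 18.89

With mean 0.08 fixed, write α = 0.08s, β = 0.92s where s = α+β.
Need P(θ < 0.16) = 0.9 under Beta(0.08s, 0.92s). Normal approximation: (q−m)/√(m(1−m)/s) ≈ z_{0.9} = 1.28, so s ≈ 0.08·0.92·(1.28)²/(0.16−0.08)² = 18.9.
At s = 18.9: P(θ<0.16) ≈ 0.894. Adjusting to match 0.9 gives s ≈ 20.54.
So α = 0.08·20.54 ≈ 1.64, β = 0.92·20.54 ≈ 18.89.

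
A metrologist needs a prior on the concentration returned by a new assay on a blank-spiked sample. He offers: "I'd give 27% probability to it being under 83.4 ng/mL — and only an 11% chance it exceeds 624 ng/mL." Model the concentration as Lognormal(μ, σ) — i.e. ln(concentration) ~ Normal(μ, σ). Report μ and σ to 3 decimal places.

μ ≈ 5.094, σ ≈ 1.094

If T ~ Lognormal(μ,σ) then ln T ~ Normal(μ,σ), so the p-quantile of ln T is μ + z_p·σ.
ln(83.4) = 4.424 and ln(624) = 6.436; z_{0.27} = -0.6128, z_{0.89} = 1.227.
σ = (6.436 − 4.424)/(1.227 − (-0.6128)) = 1.094.
μ = 4.424 − (-0.6128)·1.094 = 5.094.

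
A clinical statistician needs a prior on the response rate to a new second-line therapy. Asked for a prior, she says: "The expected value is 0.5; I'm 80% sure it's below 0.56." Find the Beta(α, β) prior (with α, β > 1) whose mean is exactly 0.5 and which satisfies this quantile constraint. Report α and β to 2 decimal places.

α ≈ 24.67, β ≈ 24.67

With mean 0.5 fixed, write α = 0.5s, β = 0.5s where s = α+β.
Need P(θ < 0.56) = 0.8 under Beta(0.5s, 0.5s). Normal approximation: (q−m)/√(m(1−m)/s) ≈ z_{0.8} = 0.842, so s ≈ 0.5·0.5·(0.842)²/(0.56−0.5)² = 49.2.
At s = 49.2: P(θ<0.56) ≈ 0.800. Adjusting to match 0.8 gives s ≈ 49.33.
So α = 0.5·49.33 ≈ 24.67, β = 0.5·49.33 ≈ 24.67.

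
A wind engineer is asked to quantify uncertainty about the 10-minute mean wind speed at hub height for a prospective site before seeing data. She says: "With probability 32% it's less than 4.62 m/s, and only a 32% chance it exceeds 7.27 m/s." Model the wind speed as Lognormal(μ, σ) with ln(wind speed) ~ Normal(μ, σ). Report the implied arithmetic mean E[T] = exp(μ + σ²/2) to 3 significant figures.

If T ~ Lognormal(μ,σ) then ln T ~ Normal(μ,σ), so the p-quantile of ln T is μ + z_p·σ.
ln(4.62) = 1.53 and ln(7.27) = 1.984; z_{0.32} = -0.4677, z_{0.68} = 0.4677.
σ = (1.984 − 1.53)/(0.4677 − (-0.4677)) = 0.485.
μ = 1.53 − (-0.4677)·0.485 = 1.757.
E[T] = exp(μ + σ²/2) = exp(1.757 + 0.1175) = 6.52 m/s.

E[T] ≈ 6.52 m/s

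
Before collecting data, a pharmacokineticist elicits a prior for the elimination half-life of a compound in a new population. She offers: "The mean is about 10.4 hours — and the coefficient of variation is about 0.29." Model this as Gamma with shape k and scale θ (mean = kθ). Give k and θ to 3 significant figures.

For Gamma(k, scale θ): mean = kθ, variance = kθ², so CV = 1/√k.
CV = 0.29, hence k = 1/CV² = 11.9.
Then θ = mean/k = 10.4/11.9 = 0.875.

k ≈ 11.9, θ ≈ 0.875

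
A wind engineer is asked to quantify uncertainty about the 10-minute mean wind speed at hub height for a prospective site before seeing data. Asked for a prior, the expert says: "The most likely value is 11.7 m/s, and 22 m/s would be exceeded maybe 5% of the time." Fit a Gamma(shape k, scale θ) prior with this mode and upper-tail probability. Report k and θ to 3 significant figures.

Gamma(k,θ) with k>1 has mode (k−1)θ, so θ = 11.7/(k−1).
Need P(X < 22) = 0.95 with θ tied to k this way. Start at k = 2, θ = 11.7: P(X<22) ≈ 0.561.
Too low — raise k to concentrate. Iterating converges to k ≈ 7.98.
Then θ = 11.7/(7.98−1) ≈ 1.68.

k ≈ 7.98, θ ≈ 1.68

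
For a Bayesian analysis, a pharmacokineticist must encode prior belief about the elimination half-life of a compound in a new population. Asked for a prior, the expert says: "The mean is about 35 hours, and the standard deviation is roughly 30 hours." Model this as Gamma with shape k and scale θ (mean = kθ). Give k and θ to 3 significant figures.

k ≈ 1.36, θ ≈ 25.7

For Gamma(k, scale θ): mean = kθ, variance = kθ², so CV = 1/√k.
CV = SD/mean = 30/35 = 0.8571, hence k = 1/CV² = 1.36.
Then θ = mean/k = 35/1.36 = 25.7.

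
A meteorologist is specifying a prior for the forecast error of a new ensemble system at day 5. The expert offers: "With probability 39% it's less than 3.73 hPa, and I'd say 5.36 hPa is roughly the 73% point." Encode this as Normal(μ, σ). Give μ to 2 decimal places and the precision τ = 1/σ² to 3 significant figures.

μ = 4.24, τ = 0.3

The p-quantile of Normal(μ,σ) is μ + z_p·σ, with z_{0.39} = -0.2793 and z_{0.73} = 0.6128.
Eliminate σ: μ = (z₂·x₁ − z₁·x₂)/(z₂ − z₁) = (0.6128·3.73 − (-0.2793)·5.36)/0.8921 = 4.24.
Then σ = (x₂ − x₁)/(z₂ − z₁) = (5.36 − 3.73)/0.8921 = 1.83.
Precision τ = 1/σ² = 1/1.827² = 0.3.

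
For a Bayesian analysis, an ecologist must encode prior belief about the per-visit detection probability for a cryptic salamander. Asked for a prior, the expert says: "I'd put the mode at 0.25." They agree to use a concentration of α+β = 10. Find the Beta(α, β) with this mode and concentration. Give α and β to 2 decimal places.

α = 3.00, β = 7.00

For α,β > 1 the Beta mode is (α−1)/(α+β−2). With α+β = 10, the mode is (α−1)/8.
Set (α−1)/8 = 0.25 → α = 1 + 0.25·8 = 3.00.
β = 10 − α = 7.00.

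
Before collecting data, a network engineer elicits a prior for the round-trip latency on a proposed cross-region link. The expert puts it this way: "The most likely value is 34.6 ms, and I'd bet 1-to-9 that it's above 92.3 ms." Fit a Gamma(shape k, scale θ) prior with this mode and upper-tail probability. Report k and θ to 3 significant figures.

Gamma(k,θ) with k>1 has mode (k−1)θ, so θ = 34.6/(k−1).
Need P(X < 92.3) = 0.9 with θ tied to k this way. Start at k = 2, θ = 34.6: P(X<92.3) ≈ 0.745.
Too low — raise k to concentrate. Iterating converges to k ≈ 2.99.
Then θ = 34.6/(2.99−1) ≈ 17.4.

k ≈ 2.99, θ ≈ 17.4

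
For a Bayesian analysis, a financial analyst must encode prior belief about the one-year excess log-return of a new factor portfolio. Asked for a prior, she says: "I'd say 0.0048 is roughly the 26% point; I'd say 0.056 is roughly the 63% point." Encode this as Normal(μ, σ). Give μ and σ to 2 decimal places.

μ = 0.04, σ = 0.05

For Normal(μ,σ), the p-quantile is μ + z_p·σ. Here z_{0.26} = -0.6433, z_{0.63} = 0.3319.
So 0.0048 = μ − 0.6433σ and 0.056 = μ + 0.3319σ.
Subtracting: σ = (0.056 − 0.0048)/(0.3319 − (-0.6433)) = 0.05.
Then μ = 0.0048 − (-0.6433)·0.05 = 0.04.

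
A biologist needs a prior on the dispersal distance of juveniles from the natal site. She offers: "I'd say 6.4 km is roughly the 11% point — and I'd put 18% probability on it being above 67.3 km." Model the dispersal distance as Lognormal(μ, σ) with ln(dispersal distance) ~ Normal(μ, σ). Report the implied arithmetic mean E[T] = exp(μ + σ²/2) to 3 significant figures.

If T ~ Lognormal(μ,σ) then ln T ~ Normal(μ,σ), so the p-quantile of ln T is μ + z_p·σ.
ln(6.4) = 1.856 and ln(67.3) = 4.209; z_{0.11} = -1.227, z_{0.82} = 0.9154.
σ = (4.209 − 1.856)/(0.9154 − (-1.227)) = 1.098.
μ = 1.856 − (-1.227)·1.098 = 3.204.
E[T] = exp(μ + σ²/2) = exp(3.204 + 0.6033) = 45 km.

E[T] ≈ 45 km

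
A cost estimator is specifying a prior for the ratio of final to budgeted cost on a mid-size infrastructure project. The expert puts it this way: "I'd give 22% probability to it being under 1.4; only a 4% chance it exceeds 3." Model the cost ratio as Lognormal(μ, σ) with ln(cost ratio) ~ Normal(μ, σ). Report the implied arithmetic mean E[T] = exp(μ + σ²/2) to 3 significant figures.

E[T] ≈ 1.85

If T ~ Lognormal(μ,σ) then ln T ~ Normal(μ,σ), so the p-quantile of ln T is μ + z_p·σ.
ln(1.4) = 0.3365 and ln(3) = 1.099; z_{0.22} = -0.7722, z_{0.96} = 1.751.
σ = (1.099 − 0.3365)/(1.751 − (-0.7722)) = 0.302.
μ = 0.3365 − (-0.7722)·0.302 = 0.570.
E[T] = exp(μ + σ²/2) = exp(0.570 + 0.0456) = 1.85.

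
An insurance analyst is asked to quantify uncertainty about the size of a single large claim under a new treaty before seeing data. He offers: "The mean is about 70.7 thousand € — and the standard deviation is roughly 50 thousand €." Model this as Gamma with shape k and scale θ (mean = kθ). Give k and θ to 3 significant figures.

For Gamma(k, scale θ): mean = kθ, variance = kθ², so CV = 1/√k.
CV = SD/mean = 50/70.7 = 0.7072, hence k = 1/CV² = 2.
Then θ = mean/k = 70.7/2 = 35.4.

k ≈ 2, θ ≈ 35.4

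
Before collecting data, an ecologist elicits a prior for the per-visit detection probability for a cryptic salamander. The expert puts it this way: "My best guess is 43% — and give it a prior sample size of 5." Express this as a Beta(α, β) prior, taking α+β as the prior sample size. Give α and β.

α = 2.15, β = 2.85

Under the effective-sample-size interpretation, Beta(α, β) has prior mean α/(α+β) and prior sample size α+β.
So α+β = 5 and α/(α+β) = 0.43, giving α = 0.43·5 = 2.15 and β = 5 − 2.15 = 2.85.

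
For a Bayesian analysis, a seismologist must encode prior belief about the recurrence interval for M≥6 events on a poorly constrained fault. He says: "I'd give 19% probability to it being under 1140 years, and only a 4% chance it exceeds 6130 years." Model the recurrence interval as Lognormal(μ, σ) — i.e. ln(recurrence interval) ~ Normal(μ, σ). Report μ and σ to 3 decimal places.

μ ≈ 7.601, σ ≈ 0.640

If T ~ Lognormal(μ,σ) then ln T ~ Normal(μ,σ), so the p-quantile of ln T is μ + z_p·σ.
ln(1140) = 7.039 and ln(6130) = 8.721; z_{0.19} = -0.8779, z_{0.96} = 1.751.
σ = (8.721 − 7.039)/(1.751 − (-0.8779)) = 0.640.
μ = 7.039 − (-0.8779)·0.640 = 7.601.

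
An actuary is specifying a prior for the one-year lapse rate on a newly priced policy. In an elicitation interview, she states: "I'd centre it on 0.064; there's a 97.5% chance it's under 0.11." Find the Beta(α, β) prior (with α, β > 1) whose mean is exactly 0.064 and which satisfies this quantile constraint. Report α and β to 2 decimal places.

α ≈ 8.92, β ≈ 130.46

With mean 0.064 fixed, write α = 0.064s, β = 0.936s where s = α+β.
Need P(θ < 0.11) = 0.975 under Beta(0.064s, 0.936s). Normal approximation: (q−m)/√(m(1−m)/s) ≈ z_{0.975} = 1.96, so s ≈ 0.064·0.936·(1.96)²/(0.11−0.064)² = 108.8.
At s = 108.8: P(θ<0.11) ≈ 0.960. Adjusting to match 0.975 gives s ≈ 139.38.
So α = 0.064·139.38 ≈ 8.92, β = 0.936·139.38 ≈ 130.46.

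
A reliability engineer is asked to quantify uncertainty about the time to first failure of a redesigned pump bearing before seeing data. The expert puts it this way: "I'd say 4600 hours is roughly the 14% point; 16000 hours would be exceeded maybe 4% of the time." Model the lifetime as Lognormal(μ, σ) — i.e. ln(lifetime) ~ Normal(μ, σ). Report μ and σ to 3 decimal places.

μ ≈ 8.909, σ ≈ 0.440

If T ~ Lognormal(μ,σ) then ln T ~ Normal(μ,σ), so the p-quantile of ln T is μ + z_p·σ.
ln(4600) = 8.434 and ln(16000) = 9.68; z_{0.14} = -1.08, z_{0.96} = 1.751.
σ = (9.68 − 8.434)/(1.751 − (-1.08)) = 0.440.
μ = 8.434 − (-1.08)·0.440 = 8.909.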